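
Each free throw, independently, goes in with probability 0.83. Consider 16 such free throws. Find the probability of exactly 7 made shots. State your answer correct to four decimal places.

0.0004

X ~ Binomial(n=16, p=0.83).
P(X=7) = C(16,7) · p^7 · (1−p)^9
= 11440 · 0.27136 · 1.1859e-07 = 0.000368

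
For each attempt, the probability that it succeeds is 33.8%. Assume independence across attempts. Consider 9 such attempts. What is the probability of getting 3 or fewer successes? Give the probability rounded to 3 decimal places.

X ~ Binomial(9, 0.338); P(X ≤ 3) = Σ C(9,k) p^k (1−p)^(9−k) over k:
  k=0: C(9,0)·0.338^0·0.662^9 = 0.02442
  k=1: C(9,1)·0.338^1·0.662^8 = 0.11221
  k=2: C(9,2)·0.338^2·0.662^7 = 0.22916
  k=3: C(9,3)·0.338^3·0.662^6 = 0.27301
Total = 0.63880

0.639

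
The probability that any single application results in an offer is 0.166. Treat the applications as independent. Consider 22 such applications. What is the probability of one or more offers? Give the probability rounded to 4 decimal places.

P(at least one) = 1 − P(none) = 1 − (1 − 0.166)^22
= 1 − 0.018435 = 0.981565

0.9816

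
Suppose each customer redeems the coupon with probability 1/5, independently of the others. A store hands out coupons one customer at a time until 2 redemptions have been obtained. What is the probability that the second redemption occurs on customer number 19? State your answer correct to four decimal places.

0.0162

Y = trial on which the second success occurs; negative binomial, r=2, p=0.20.
P(Y=19) = C(18,1) · p^2 · (1−p)^17
= 18 · 0.04 · 0.022518 = 0.016213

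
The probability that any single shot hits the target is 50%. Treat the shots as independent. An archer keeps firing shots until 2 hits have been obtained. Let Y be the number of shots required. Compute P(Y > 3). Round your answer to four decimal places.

0.5000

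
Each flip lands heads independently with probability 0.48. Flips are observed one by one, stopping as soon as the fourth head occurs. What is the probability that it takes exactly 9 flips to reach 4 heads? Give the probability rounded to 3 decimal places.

0.113

Y = trial on which the fourth success occurs; negative binomial, r=4, p=0.48.
P(Y=9) = C(8,3) · p^4 · (1−p)^5
= 56 · 0.053084 · 0.03802 = 0.11302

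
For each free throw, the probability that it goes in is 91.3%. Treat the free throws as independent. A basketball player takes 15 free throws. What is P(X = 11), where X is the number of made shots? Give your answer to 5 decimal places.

0.02873

X ~ Binomial(n=15, p=0.913).
P(X=11) = C(15,11) · p^11 · (1−p)^4
= 1365 · 0.36743 · 5.729e-05 = 0.0287335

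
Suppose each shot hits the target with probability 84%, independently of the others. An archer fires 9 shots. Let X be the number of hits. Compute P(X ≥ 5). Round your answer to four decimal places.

0.9925

X ~ Binomial(9, 0.84); P(X ≥ 5) = Σ C(9,k) p^k (1−p)^(9−k) over k:
  k=5: C(9,5)·0.84^5·0.16^4 = 0.034534
  k=6: C(9,6)·0.84^6·0.16^3 = 0.120869
  k=7: C(9,7)·0.84^7·0.16^2 = 0.271955
  k=8: C(9,8)·0.84^8·0.16^1 = 0.356941
  k=9: C(9,9)·0.84^9·0.16^0 = 0.208216
Total = 0.992515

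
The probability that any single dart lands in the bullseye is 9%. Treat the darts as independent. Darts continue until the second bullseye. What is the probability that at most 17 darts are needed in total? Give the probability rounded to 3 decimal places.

0.460

Finishing within 17 darts ⇔ at least 2 successes in the first 17. With X ~ Binomial(17, 0.09), P(Y ≤ 17) = 1 − P(X ≤ 1).
  k=0: C(17,0)·0.09^0·0.91^17 = 0.20124
  k=1: C(17,1)·0.09^1·0.91^16 = 0.33834
1 − 0.53958 = 0.46042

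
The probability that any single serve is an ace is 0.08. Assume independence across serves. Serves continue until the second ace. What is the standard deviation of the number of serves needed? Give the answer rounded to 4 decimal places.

16.9558

Y = total serves until the second success; negative binomial with r=2, p=0.08.
SD(Y) = √[r(1−p)/p²] = √(287.500000) = 16.955825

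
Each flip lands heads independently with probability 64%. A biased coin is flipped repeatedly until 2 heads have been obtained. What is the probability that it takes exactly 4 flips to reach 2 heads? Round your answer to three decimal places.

Y = trial on which the second success occurs; negative binomial, r=2, p=0.64.
P(Y=4) = C(3,1) · p^2 · (1−p)^2
= 3 · 0.4096 · 0.1296 = 0.15925

0.159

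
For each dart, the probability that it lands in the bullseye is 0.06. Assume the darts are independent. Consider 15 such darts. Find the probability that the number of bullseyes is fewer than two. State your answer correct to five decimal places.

X ~ Binomial(15, 0.06); P(X ≤ 1) = Σ C(15,k) p^k (1−p)^(15−k) over k:
  k=0: C(15,0)·0.06^0·0.94^15 = 0.3952918
  k=1: C(15,1)·0.06^1·0.94^14 = 0.3784709
Total = 0.7737627

0.77376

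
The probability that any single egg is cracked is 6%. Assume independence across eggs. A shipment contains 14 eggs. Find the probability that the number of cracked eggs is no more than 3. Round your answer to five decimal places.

X ~ Binomial(14, 0.06); P(X ≤ 3) = Σ C(14,k) p^k (1−p)^(14−k) over k:
  k=0: C(14,0)·0.06^0·0.94^14 = 0.4205232
  k=1: C(14,1)·0.06^1·0.94^13 = 0.3757867
  k=2: C(14,2)·0.06^2·0.94^12 = 0.1559115
  k=3: C(14,3)·0.06^3·0.94^11 = 0.0398072
Total = 0.9920286

0.99203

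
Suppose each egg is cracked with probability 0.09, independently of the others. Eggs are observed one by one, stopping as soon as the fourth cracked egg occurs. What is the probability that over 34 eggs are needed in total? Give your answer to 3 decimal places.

0.633

Needing more than 34 eggs ⇔ fewer than 4 successes in the first 34. With X ~ Binomial(34, 0.09), P(Y > 34) = P(X ≤ 3).
  k=0: C(34,0)·0.09^0·0.91^34 = 0.04050
  k=1: C(34,1)·0.09^1·0.91^33 = 0.13617
  k=2: C(34,2)·0.09^2·0.91^32 = 0.22221
  k=3: C(34,3)·0.09^3·0.91^31 = 0.23442
P(X ≤ 3) = 0.63331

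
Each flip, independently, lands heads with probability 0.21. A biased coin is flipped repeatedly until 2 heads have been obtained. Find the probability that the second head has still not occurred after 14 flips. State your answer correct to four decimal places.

0.1741

Needing more than 14 flips ⇔ fewer than 2 successes in the first 14. With X ~ Binomial(14, 0.21), P(Y > 14) = P(X ≤ 1).
  k=0: C(14,0)·0.21^0·0.79^14 = 0.036879
  k=1: C(14,1)·0.21^1·0.79^13 = 0.137246
P(X ≤ 1) = 0.174125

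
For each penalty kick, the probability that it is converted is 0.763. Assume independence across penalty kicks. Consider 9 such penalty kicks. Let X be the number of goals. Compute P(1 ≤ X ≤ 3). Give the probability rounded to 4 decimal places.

0.0076

X ~ Binomial(9, 0.763); P(1 ≤ X ≤ 3) = Σ C(9,k) p^k (1−p)^(9−k) over k:
  k=1: C(9,1)·0.763^1·0.237^8 = 0.000068
  k=2: C(9,2)·0.763^2·0.237^7 = 0.000880
  k=3: C(9,3)·0.763^3·0.237^6 = 0.006612
Total = 0.007561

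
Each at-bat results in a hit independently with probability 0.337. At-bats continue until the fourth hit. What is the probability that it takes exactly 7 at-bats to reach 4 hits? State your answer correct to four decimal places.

Y = trial on which the fourth success occurs; negative binomial, r=4, p=0.337.
P(Y=7) = C(6,3) · p^4 · (1−p)^3
= 20 · 0.012898 · 0.29143 = 0.075178

0.0752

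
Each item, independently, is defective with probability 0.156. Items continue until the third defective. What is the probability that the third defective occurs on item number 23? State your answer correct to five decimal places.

Y = trial on which the third success occurs; negative binomial, r=3, p=0.156.
P(Y=23) = C(22,2) · p^3 · (1−p)^20
= 231 · 0.0037964 · 0.033639 = 0.0295009

0.02950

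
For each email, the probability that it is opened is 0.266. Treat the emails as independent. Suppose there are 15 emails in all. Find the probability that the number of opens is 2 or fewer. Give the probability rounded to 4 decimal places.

0.1956

X ~ Binomial(15, 0.266); P(X ≤ 2) = Σ C(15,k) p^k (1−p)^(15−k) over k:
  k=0: C(15,0)·0.266^0·0.734^15 = 0.009670
  k=1: C(15,1)·0.266^1·0.734^14 = 0.052568
  k=2: C(15,2)·0.266^2·0.734^13 = 0.133353
Total = 0.195590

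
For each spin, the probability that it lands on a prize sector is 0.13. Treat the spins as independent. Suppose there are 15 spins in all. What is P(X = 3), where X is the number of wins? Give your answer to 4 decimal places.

0.1880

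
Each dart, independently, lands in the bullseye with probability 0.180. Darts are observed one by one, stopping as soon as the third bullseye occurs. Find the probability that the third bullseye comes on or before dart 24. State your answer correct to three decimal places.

0.833

Finishing within 24 darts ⇔ at least 3 successes in the first 24. With X ~ Binomial(24, 0.18), P(Y ≤ 24) = 1 − P(X ≤ 2).
  k=0: C(24,0)·0.18^0·0.82^24 = 0.00854
  k=1: C(24,1)·0.18^1·0.82^23 = 0.04500
  k=2: C(24,2)·0.18^2·0.82^22 = 0.11359
1 − 0.16714 = 0.83286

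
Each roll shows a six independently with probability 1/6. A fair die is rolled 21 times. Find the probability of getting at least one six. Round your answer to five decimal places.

0.97826

P(at least one) = 1 − P(none) = 1 − (1 − 0.166667)^21
= 1 − 0.0217367 = 0.9782633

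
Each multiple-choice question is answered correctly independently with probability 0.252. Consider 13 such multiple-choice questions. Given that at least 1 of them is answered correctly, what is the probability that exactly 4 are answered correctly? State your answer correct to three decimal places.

0.216

X ~ Binomial(13, 0.252). Want P(X=4 | X≥1) = P(X=4) / P(X≥1).
P(X=4) = C(13,4)·0.252^4·0.748^9 = 0.21136
P(X≥1) = 1 − 0.02295 = 0.97705
Ratio = 0.21136 / 0.97705 = 0.21632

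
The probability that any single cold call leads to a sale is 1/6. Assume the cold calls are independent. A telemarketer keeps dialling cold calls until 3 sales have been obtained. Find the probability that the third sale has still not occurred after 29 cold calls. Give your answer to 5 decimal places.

Needing more than 29 cold calls ⇔ fewer than 3 successes in the first 29. With X ~ Binomial(29, 0.166667), P(Y > 29) = P(X ≤ 2).
  k=0: C(29,0)·0.166667^0·0.833333^29 = 0.0050553
  k=1: C(29,1)·0.166667^1·0.833333^28 = 0.0293205
  k=2: C(29,2)·0.166667^2·0.833333^27 = 0.0820975
P(X ≤ 2) = 0.1164733

0.11647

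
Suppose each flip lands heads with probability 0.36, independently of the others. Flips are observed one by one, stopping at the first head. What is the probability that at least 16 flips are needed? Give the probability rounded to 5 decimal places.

0.00124

Y = number of flips to the first success; geometric, p = 0.36.
P(Y > 15) = P(first 15 all fail) = (1−p)^15 = 0.0012379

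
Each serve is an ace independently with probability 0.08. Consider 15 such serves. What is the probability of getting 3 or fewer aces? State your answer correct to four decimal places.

X ~ Binomial(15, 0.08); P(X ≤ 3) = Σ C(15,k) p^k (1−p)^(15−k) over k:
  k=0: C(15,0)·0.08^0·0.92^15 = 0.286297
  k=1: C(15,1)·0.08^1·0.92^14 = 0.373431
  k=2: C(15,2)·0.08^2·0.92^13 = 0.227306
  k=3: C(15,3)·0.08^3·0.92^12 = 0.085652
Total = 0.972686

0.9727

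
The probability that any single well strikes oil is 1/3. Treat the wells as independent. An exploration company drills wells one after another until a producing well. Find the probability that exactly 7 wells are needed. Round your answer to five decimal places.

0.02926

Geometric (trials to first success), p = 0.333333.
P(Y = 7) = (1−p)^6 · p = 0.087791 · 0.333333 = 0.0292638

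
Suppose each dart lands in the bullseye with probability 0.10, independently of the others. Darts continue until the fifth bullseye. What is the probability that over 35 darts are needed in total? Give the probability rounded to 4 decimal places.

0.7307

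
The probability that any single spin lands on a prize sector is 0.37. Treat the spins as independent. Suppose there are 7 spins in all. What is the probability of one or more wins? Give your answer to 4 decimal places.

P(at least one) = 1 − P(none) = 1 − (1 − 0.37)^7
= 1 − 0.039390 = 0.960610

0.9606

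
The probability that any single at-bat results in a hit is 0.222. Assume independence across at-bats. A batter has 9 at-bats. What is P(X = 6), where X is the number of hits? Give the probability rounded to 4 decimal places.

X ~ Binomial(n=9, p=0.222).
P(X=6) = C(9,6) · p^6 · (1−p)^3
= 84 · 0.00011971 · 0.47091 = 0.004735

0.0047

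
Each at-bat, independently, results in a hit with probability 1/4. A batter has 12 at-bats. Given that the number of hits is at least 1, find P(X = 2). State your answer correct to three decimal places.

0.240

X ~ Binomial(12, 0.25). Want P(X=2 | X≥1) = P(X=2) / P(X≥1).
P(X=2) = C(12,2)·0.25^2·0.75^10 = 0.23229
P(X≥1) = 1 − 0.03168 = 0.96832
Ratio = 0.23229 / 0.96832 = 0.23989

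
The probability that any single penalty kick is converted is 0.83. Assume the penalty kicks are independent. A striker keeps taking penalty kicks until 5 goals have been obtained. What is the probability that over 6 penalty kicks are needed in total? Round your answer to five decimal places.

0.27128

Needing more than 6 penalty kicks ⇔ fewer than 5 successes in the first 6. With X ~ Binomial(6, 0.83), P(Y > 6) = P(X ≤ 4).
  k=0: C(6,0)·0.83^0·0.17^6 = 0.0000241
  k=1: C(6,1)·0.83^1·0.17^5 = 0.0007071
  k=2: C(6,2)·0.83^2·0.17^4 = 0.0086306
  k=3: C(6,3)·0.83^3·0.17^3 = 0.0561838
  k=4: C(6,4)·0.83^4·0.17^2 = 0.2057318
P(X ≤ 4) = 0.2712775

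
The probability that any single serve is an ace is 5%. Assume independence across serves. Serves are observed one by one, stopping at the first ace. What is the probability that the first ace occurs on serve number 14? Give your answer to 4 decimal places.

Geometric (trials to first success), p = 0.05.
P(Y = 14) = (1−p)^13 · p = 0.51334 · 0.05 = 0.025667

0.0257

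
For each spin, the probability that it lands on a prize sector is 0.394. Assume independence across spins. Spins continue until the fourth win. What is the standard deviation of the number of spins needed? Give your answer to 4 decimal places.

3.9516

Y = total spins until the fourth success; negative binomial with r=4, p=0.394.
SD(Y) = √[r(1−p)/p²] = √(15.614935) = 3.951574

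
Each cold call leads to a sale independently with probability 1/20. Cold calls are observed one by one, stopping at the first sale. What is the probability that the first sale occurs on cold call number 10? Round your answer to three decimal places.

0.032

Geometric (trials to first success), p = 0.05.
P(Y = 10) = (1−p)^9 · p = 0.63025 · 0.05 = 0.03151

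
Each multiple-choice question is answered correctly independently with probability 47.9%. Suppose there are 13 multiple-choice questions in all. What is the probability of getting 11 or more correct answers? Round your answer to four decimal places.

X ~ Binomial(13, 0.479); P(X ≥ 11) = Σ C(13,k) p^k (1−p)^(13−k) over k:
  k=11: C(13,11)·0.479^11·0.521^2 = 0.006449
  k=12: C(13,12)·0.479^12·0.521^1 = 0.000988
  k=13: C(13,13)·0.479^13·0.521^0 = 0.000070
Total = 0.007507

0.0075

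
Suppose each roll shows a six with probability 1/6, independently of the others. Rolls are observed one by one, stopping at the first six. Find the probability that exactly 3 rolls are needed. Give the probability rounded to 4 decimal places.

Geometric (trials to first success), p = 0.166667.
P(Y = 3) = (1−p)^2 · p = 0.69444 · 0.166667 = 0.115741

0.1157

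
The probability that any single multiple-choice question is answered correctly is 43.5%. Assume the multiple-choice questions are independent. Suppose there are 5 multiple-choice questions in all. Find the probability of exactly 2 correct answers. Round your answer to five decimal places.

X ~ Binomial(n=5, p=0.435).
P(X=2) = C(5,2) · p^2 · (1−p)^3
= 10 · 0.18923 · 0.18036 = 0.3412902

0.34129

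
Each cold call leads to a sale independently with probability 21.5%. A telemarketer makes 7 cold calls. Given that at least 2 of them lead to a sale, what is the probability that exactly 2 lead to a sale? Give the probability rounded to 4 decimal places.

X ~ Binomial(7, 0.215). Want P(X=2 | X≥2) = P(X=2) / P(X≥2).
P(X=2) = C(7,2)·0.215^2·0.785^5 = 0.289364
P(X≥2) = 1 − 0.183691 − 0.352172 = 0.464137
Ratio = 0.289364 / 0.464137 = 0.623445

0.6234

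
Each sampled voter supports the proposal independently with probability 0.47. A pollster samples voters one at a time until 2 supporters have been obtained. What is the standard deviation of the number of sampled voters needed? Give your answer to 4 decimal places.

Y = total sampled voters until the second success; negative binomial with r=2, p=0.47.
SD(Y) = √[r(1−p)/p²] = √(4.798551) = 2.190560

2.1906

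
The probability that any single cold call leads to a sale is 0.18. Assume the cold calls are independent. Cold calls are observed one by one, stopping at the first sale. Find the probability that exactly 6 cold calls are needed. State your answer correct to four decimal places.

0.0667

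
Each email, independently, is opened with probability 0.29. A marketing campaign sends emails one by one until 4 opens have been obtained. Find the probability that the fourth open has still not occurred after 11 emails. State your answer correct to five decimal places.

Needing more than 11 emails ⇔ fewer than 4 successes in the first 11. With X ~ Binomial(11, 0.29), P(Y > 11) = P(X ≤ 3).
  k=0: C(11,0)·0.29^0·0.71^11 = 0.0231122
  k=1: C(11,1)·0.29^1·0.71^10 = 0.1038423
  k=2: C(11,2)·0.29^2·0.71^9 = 0.2120722
  k=3: C(11,3)·0.29^3·0.71^8 = 0.2598632
P(X ≤ 3) = 0.5988899

0.59889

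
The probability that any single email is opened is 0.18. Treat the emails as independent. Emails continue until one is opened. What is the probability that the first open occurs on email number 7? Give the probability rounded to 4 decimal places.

0.0547

Geometric (trials to first success), p = 0.18.
P(Y = 7) = (1−p)^6 · p = 0.30401 · 0.18 = 0.054721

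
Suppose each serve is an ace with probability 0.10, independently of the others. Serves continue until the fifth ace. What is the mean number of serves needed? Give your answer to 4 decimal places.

Y = total serves until the fifth success; negative binomial with r=5, p=0.10.
E[Y] = r / p = 5 / 0.10 = 50.000000

50.0000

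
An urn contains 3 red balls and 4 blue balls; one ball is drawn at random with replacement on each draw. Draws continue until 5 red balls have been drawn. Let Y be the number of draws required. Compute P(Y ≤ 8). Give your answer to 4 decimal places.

0.2210

Finishing within 8 draws ⇔ at least 5 successes in the first 8. With X ~ Binomial(8, 0.428571), P(Y ≤ 8) = 1 − P(X ≤ 4).
  k=0: C(8,0)·0.428571^0·0.571429^8 = 0.011368
  k=1: C(8,1)·0.428571^1·0.571429^7 = 0.068210
  k=2: C(8,2)·0.428571^2·0.571429^6 = 0.179051
  k=3: C(8,3)·0.428571^3·0.571429^5 = 0.268576
  k=4: C(8,4)·0.428571^4·0.571429^4 = 0.251790
1 − 0.778995 = 0.221005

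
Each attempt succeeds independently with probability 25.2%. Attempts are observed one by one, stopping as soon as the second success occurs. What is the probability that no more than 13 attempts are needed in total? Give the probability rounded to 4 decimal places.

0.8766

Finishing within 13 attempts ⇔ at least 2 successes in the first 13. With X ~ Binomial(13, 0.252), P(Y ≤ 13) = 1 − P(X ≤ 1).
  k=0: C(13,0)·0.252^0·0.748^13 = 0.022947
  k=1: C(13,1)·0.252^1·0.748^12 = 0.100499
1 − 0.123446 = 0.876554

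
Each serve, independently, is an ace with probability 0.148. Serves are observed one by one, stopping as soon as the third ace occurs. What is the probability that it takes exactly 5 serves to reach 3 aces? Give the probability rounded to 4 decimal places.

0.0141

Y = trial on which the third success occurs; negative binomial, r=3, p=0.148.
P(Y=5) = C(4,2) · p^3 · (1−p)^2
= 6 · 0.0032418 · 0.7259 = 0.014119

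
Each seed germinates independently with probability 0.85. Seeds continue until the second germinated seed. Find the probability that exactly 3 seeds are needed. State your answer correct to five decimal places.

0.21675

Y = trial on which the second success occurs; negative binomial, r=2, p=0.85.
P(Y=3) = C(2,1) · p^2 · (1−p)^1
= 2 · 0.7225 · 0.15 = 0.2167500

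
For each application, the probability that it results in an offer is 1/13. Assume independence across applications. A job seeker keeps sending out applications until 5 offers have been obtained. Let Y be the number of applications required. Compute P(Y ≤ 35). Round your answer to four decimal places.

Finishing within 35 applications ⇔ at least 5 successes in the first 35. With X ~ Binomial(35, 0.076923), P(Y ≤ 35) = 1 − P(X ≤ 4).
  k=0: C(35,0)·0.076923^0·0.923077^35 = 0.060719
  k=1: C(35,1)·0.076923^1·0.923077^34 = 0.177098
  k=2: C(35,2)·0.076923^2·0.923077^33 = 0.250888
  k=3: C(35,3)·0.076923^3·0.923077^32 = 0.229981
  k=4: C(35,4)·0.076923^4·0.923077^31 = 0.153321
1 − 0.872007 = 0.127993

0.1280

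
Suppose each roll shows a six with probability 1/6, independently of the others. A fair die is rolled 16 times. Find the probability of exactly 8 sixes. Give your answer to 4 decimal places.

X ~ Binomial(n=16, p=0.166667).
P(X=8) = C(16,8) · p^8 · (1−p)^8
= 12870 · 5.9537e-07 · 0.23257 = 0.001782

0.0018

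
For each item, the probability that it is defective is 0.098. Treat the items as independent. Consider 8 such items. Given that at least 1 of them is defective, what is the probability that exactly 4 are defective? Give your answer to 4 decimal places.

0.0076

X ~ Binomial(8, 0.098). Want P(X=4 | X≥1) = P(X=4) / P(X≥1).
P(X=4) = C(8,4)·0.098^4·0.902^4 = 0.004274
P(X≥1) = 1 − 0.438180 = 0.561820
Ratio = 0.004274 / 0.561820 = 0.007607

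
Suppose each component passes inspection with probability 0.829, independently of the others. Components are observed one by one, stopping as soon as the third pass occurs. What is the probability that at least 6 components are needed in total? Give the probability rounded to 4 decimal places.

Needing more than 5 components ⇔ fewer than 3 successes in the first 5. With X ~ Binomial(5, 0.829), P(Y > 5) = P(X ≤ 2).
  k=0: C(5,0)·0.829^0·0.171^5 = 0.000146
  k=1: C(5,1)·0.829^1·0.171^4 = 0.003544
  k=2: C(5,2)·0.829^2·0.171^3 = 0.034364
P(X ≤ 2) = 0.038054

0.0381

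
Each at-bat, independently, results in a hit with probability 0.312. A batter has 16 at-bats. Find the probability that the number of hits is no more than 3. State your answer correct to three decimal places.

0.215

X ~ Binomial(16, 0.312); P(X ≤ 3) = Σ C(16,k) p^k (1−p)^(16−k) over k:
  k=0: C(16,0)·0.312^0·0.688^16 = 0.00252
  k=1: C(16,1)·0.312^1·0.688^15 = 0.01829
  k=2: C(16,2)·0.312^2·0.688^14 = 0.06219
  k=3: C(16,3)·0.312^3·0.688^13 = 0.13161
Total = 0.21461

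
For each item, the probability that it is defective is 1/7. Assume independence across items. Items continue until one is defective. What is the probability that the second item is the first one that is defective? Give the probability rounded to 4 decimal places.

0.1224

Geometric (trials to first success), p = 0.142857.
P(Y = 2) = (1−p)^1 · p = 0.85714 · 0.142857 = 0.122449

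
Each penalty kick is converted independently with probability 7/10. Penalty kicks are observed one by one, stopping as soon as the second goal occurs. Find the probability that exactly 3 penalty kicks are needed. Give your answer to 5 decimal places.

Y = trial on which the second success occurs; negative binomial, r=2, p=0.70.
P(Y=3) = C(2,1) · p^2 · (1−p)^1
= 2 · 0.49 · 0.3 = 0.2940000

0.29400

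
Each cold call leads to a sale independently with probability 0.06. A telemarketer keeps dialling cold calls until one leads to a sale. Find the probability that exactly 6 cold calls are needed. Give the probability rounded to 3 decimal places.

Geometric (trials to first success), p = 0.06.
P(Y = 6) = (1−p)^5 · p = 0.7339 · 0.06 = 0.04403

0.044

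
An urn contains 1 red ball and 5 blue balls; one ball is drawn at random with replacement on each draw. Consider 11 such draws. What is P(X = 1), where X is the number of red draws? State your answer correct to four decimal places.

0.2961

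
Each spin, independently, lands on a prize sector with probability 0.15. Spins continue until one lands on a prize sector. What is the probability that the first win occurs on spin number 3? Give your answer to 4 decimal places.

0.1084

Geometric (trials to first success), p = 0.15.
P(Y = 3) = (1−p)^2 · p = 0.7225 · 0.15 = 0.108375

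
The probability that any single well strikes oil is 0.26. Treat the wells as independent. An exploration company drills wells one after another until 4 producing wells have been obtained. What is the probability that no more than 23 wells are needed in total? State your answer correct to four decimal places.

0.8849

Finishing within 23 wells ⇔ at least 4 successes in the first 23. With X ~ Binomial(23, 0.26), P(Y ≤ 23) = 1 − P(X ≤ 3).
  k=0: C(23,0)·0.26^0·0.74^23 = 0.000982
  k=1: C(23,1)·0.26^1·0.74^22 = 0.007940
  k=2: C(23,2)·0.26^2·0.74^21 = 0.030686
  k=3: C(23,3)·0.26^3·0.74^20 = 0.075470
1 − 0.115077 = 0.884923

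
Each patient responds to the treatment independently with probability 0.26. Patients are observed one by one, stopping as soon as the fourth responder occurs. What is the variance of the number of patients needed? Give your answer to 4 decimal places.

43.7870

Y = total patients until the fourth success; negative binomial with r=4, p=0.26.
Var(Y) = r(1−p)/p² = 4·0.74 / 0.26² = 43.786982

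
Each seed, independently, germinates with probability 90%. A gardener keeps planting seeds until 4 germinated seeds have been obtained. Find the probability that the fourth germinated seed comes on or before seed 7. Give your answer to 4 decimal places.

0.9973

Finishing within 7 seeds ⇔ at least 4 successes in the first 7. With X ~ Binomial(7, 0.90), P(Y ≤ 7) = 1 − P(X ≤ 3).
  k=0: C(7,0)·0.90^0·0.10^7 = 0.000000
  k=1: C(7,1)·0.90^1·0.10^6 = 0.000006
  k=2: C(7,2)·0.90^2·0.10^5 = 0.000170
  k=3: C(7,3)·0.90^3·0.10^4 = 0.002551
1 − 0.002728 = 0.997272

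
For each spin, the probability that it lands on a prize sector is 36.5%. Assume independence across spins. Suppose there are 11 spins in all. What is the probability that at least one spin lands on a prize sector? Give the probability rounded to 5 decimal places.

P(at least one) = 1 − P(none) = 1 − (1 − 0.365)^11
= 1 − 0.0067688 = 0.9932312

0.99323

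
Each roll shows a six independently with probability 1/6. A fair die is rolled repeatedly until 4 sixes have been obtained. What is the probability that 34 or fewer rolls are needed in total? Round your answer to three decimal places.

Finishing within 34 rolls ⇔ at least 4 successes in the first 34. With X ~ Binomial(34, 0.166667), P(Y ≤ 34) = 1 − P(X ≤ 3).
  k=0: C(34,0)·0.166667^0·0.833333^34 = 0.00203
  k=1: C(34,1)·0.166667^1·0.833333^33 = 0.01381
  k=2: C(34,2)·0.166667^2·0.833333^32 = 0.04559
  k=3: C(34,3)·0.166667^3·0.833333^31 = 0.09726
1 − 0.15869 = 0.84131

0.841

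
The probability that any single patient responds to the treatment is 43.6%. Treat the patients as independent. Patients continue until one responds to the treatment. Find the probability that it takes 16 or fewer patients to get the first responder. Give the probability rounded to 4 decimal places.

0.9999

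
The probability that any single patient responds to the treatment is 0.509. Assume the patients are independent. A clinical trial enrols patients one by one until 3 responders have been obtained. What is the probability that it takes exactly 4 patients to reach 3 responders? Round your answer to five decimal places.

0.19425

Y = trial on which the third success occurs; negative binomial, r=3, p=0.509.
P(Y=4) = C(3,2) · p^3 · (1−p)^1
= 3 · 0.13187 · 0.491 = 0.1942478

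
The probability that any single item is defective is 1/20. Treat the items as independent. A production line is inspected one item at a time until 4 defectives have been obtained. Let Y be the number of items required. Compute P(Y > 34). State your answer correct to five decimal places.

Needing more than 34 items ⇔ fewer than 4 successes in the first 34. With X ~ Binomial(34, 0.05), P(Y > 34) = P(X ≤ 3).
  k=0: C(34,0)·0.05^0·0.95^34 = 0.1748246
  k=1: C(34,1)·0.05^1·0.95^33 = 0.3128440
  k=2: C(34,2)·0.05^2·0.95^32 = 0.2716804
  k=3: C(34,3)·0.05^3·0.95^31 = 0.1525223
P(X ≤ 3) = 0.9118713

0.91187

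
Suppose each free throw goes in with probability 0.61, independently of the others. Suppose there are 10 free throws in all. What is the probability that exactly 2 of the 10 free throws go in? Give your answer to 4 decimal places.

0.0090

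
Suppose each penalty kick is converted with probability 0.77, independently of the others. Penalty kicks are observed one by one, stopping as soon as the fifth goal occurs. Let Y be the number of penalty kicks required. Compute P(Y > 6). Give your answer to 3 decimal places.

0.418

Needing more than 6 penalty kicks ⇔ fewer than 5 successes in the first 6. With X ~ Binomial(6, 0.77), P(Y > 6) = P(X ≤ 4).
  k=0: C(6,0)·0.77^0·0.23^6 = 0.00015
  k=1: C(6,1)·0.77^1·0.23^5 = 0.00297
  k=2: C(6,2)·0.77^2·0.23^4 = 0.02489
  k=3: C(6,3)·0.77^3·0.23^3 = 0.11109
  k=4: C(6,4)·0.77^4·0.23^2 = 0.27894
P(X ≤ 4) = 0.41804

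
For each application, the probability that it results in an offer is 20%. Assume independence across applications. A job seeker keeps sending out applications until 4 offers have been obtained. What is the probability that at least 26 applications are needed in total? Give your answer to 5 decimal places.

0.23399

Needing more than 25 applications ⇔ fewer than 4 successes in the first 25. With X ~ Binomial(25, 0.20), P(Y > 25) = P(X ≤ 3).
  k=0: C(25,0)·0.20^0·0.80^25 = 0.0037779
  k=1: C(25,1)·0.20^1·0.80^24 = 0.0236118
  k=2: C(25,2)·0.20^2·0.80^23 = 0.0708355
  k=3: C(25,3)·0.20^3·0.80^22 = 0.1357680
P(X ≤ 3) = 0.2339933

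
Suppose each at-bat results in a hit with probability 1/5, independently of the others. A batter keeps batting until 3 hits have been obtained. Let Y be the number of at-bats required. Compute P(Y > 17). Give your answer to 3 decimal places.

Needing more than 17 at-bats ⇔ fewer than 3 successes in the first 17. With X ~ Binomial(17, 0.20), P(Y > 17) = P(X ≤ 2).
  k=0: C(17,0)·0.20^0·0.80^17 = 0.02252
  k=1: C(17,1)·0.20^1·0.80^16 = 0.09570
  k=2: C(17,2)·0.20^2·0.80^15 = 0.19140
P(X ≤ 2) = 0.30962

0.310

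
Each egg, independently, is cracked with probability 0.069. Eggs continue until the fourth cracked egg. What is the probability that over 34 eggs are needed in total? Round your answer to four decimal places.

0.7949

Needing more than 34 eggs ⇔ fewer than 4 successes in the first 34. With X ~ Binomial(34, 0.069), P(Y > 34) = P(X ≤ 3).
  k=0: C(34,0)·0.069^0·0.931^34 = 0.087961
  k=1: C(34,1)·0.069^1·0.931^33 = 0.221650
  k=2: C(34,2)·0.069^2·0.931^32 = 0.271051
  k=3: C(34,3)·0.069^3·0.931^31 = 0.214279
P(X ≤ 3) = 0.794940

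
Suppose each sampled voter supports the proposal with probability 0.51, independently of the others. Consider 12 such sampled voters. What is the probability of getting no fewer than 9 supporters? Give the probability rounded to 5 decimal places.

0.08316

X ~ Binomial(12, 0.51); P(X ≥ 9) = Σ C(12,k) p^k (1−p)^(12−k) over k:
  k=9: C(12,9)·0.51^9·0.49^3 = 0.0604147
  k=10: C(12,10)·0.51^10·0.49^2 = 0.0188642
  k=11: C(12,11)·0.51^11·0.49^1 = 0.0035698
  k=12: C(12,12)·0.51^12·0.49^0 = 0.0003096
Total = 0.0831583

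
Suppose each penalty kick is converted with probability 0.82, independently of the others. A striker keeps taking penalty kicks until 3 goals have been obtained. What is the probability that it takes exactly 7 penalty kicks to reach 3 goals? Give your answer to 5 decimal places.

Y = trial on which the third success occurs; negative binomial, r=3, p=0.82.
P(Y=7) = C(6,2) · p^3 · (1−p)^4
= 15 · 0.55137 · 0.0010498 = 0.0086821

0.00868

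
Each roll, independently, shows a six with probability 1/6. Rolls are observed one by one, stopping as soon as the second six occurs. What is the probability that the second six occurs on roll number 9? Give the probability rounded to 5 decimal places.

Y = trial on which the second success occurs; negative binomial, r=2, p=0.166667.
P(Y=9) = C(8,1) · p^2 · (1−p)^7
= 8 · 0.027778 · 0.27908 = 0.0620181

0.06202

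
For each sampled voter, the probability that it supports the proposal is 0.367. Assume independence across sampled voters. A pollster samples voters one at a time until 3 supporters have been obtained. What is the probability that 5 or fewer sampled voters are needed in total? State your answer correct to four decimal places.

Finishing within 5 sampled voters ⇔ at least 3 successes in the first 5. With X ~ Binomial(5, 0.367), P(Y ≤ 5) = 1 − P(X ≤ 2).
  k=0: C(5,0)·0.367^0·0.633^5 = 0.101629
  k=1: C(5,1)·0.367^1·0.633^4 = 0.294612
  k=2: C(5,2)·0.367^2·0.633^3 = 0.341620
1 − 0.737862 = 0.262138

0.2621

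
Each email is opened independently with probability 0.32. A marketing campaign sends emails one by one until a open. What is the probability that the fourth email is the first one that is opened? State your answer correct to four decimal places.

0.1006

Geometric (trials to first success), p = 0.32.
P(Y = 4) = (1−p)^3 · p = 0.31443 · 0.32 = 0.100618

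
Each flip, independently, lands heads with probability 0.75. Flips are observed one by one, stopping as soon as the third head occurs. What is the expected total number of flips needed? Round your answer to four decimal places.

4.0000

Y = total flips until the third success; negative binomial with r=3, p=0.75.
E[Y] = r / p = 3 / 0.75 = 4.000000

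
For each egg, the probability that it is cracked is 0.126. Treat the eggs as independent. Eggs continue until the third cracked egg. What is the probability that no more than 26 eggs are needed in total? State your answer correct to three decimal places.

Finishing within 26 eggs ⇔ at least 3 successes in the first 26. With X ~ Binomial(26, 0.126), P(Y ≤ 26) = 1 − P(X ≤ 2).
  k=0: C(26,0)·0.126^0·0.874^26 = 0.03015
  k=1: C(26,1)·0.126^1·0.874^25 = 0.11301
  k=2: C(26,2)·0.126^2·0.874^24 = 0.20366
1 − 0.34682 = 0.65318

0.653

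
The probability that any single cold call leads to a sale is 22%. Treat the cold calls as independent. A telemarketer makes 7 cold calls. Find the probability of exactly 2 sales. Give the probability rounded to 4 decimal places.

0.2935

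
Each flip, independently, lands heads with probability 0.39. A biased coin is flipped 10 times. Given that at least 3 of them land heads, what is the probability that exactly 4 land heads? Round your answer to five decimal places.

X ~ Binomial(10, 0.39). Want P(X=4 | X≥3) = P(X=4) / P(X≥3).
P(X=4) = C(10,4)·0.39^4·0.61^6 = 0.2502976
P(X≥3) = 1 − 0.0071334 − 0.0456072 − 0.1312141 = 0.8160453
Ratio = 0.2502976 / 0.8160453 = 0.3067202

0.30672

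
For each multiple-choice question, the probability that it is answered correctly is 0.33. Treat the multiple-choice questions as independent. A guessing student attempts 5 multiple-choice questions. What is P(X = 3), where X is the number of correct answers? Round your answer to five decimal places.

X ~ Binomial(n=5, p=0.33).
P(X=3) = C(5,3) · p^3 · (1−p)^2
= 10 · 0.035937 · 0.4489 = 0.1613212

0.16132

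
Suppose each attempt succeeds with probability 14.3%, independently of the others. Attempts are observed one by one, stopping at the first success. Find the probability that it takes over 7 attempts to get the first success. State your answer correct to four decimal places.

Y = number of attempts to the first success; geometric, p = 0.143.
P(Y > 7) = P(first 7 all fail) = (1−p)^7 = 0.339520

0.3395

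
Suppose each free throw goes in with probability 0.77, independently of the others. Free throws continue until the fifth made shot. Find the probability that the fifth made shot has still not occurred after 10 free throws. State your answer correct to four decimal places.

0.0130

Needing more than 10 free throws ⇔ fewer than 5 successes in the first 10. With X ~ Binomial(10, 0.77), P(Y > 10) = P(X ≤ 4).
  k=0: C(10,0)·0.77^0·0.23^10 = 0.000000
  k=1: C(10,1)·0.77^1·0.23^9 = 0.000014
  k=2: C(10,2)·0.77^2·0.23^8 = 0.000209
  k=3: C(10,3)·0.77^3·0.23^7 = 0.001865
  k=4: C(10,4)·0.77^4·0.23^6 = 0.010928
P(X ≤ 4) = 0.013017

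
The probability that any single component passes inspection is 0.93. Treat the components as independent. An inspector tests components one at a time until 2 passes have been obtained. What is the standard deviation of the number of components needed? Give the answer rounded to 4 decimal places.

0.4023

Y = total components until the second success; negative binomial with r=2, p=0.93.
SD(Y) = √[r(1−p)/p²] = √(0.161868) = 0.402329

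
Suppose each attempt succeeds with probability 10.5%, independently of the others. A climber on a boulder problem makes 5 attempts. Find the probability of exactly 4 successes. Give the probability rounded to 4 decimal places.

0.0005

X ~ Binomial(n=5, p=0.105).
P(X=4) = C(5,4) · p^4 · (1−p)^1
= 5 · 0.00012155 · 0.895 = 0.000544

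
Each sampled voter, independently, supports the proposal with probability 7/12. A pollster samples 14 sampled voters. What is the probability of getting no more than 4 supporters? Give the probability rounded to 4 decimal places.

X ~ Binomial(14, 0.583333); P(X ≤ 4) = Σ C(14,k) p^k (1−p)^(14−k) over k:
  k=0: C(14,0)·0.583333^0·0.416667^14 = 0.000005
  k=1: C(14,1)·0.583333^1·0.416667^13 = 0.000093
  k=2: C(14,2)·0.583333^2·0.416667^12 = 0.000848
  k=3: C(14,3)·0.583333^3·0.416667^11 = 0.004748
  k=4: C(14,4)·0.583333^4·0.416667^10 = 0.018281
Total = 0.023975

0.0240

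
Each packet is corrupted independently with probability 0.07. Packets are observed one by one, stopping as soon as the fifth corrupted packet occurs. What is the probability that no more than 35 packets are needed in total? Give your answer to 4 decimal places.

0.0948

Finishing within 35 packets ⇔ at least 5 successes in the first 35. With X ~ Binomial(35, 0.07), P(Y ≤ 35) = 1 − P(X ≤ 4).
  k=0: C(35,0)·0.07^0·0.93^35 = 0.078868
  k=1: C(35,1)·0.07^1·0.93^34 = 0.207772
  k=2: C(35,2)·0.07^2·0.93^33 = 0.265858
  k=3: C(35,3)·0.07^3·0.93^32 = 0.220119
  k=4: C(35,4)·0.07^4·0.93^31 = 0.132545
1 − 0.905163 = 0.094837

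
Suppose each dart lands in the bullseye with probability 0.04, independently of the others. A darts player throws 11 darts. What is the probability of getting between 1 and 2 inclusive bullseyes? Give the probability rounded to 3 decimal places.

0.353

X ~ Binomial(11, 0.04); P(1 ≤ X ≤ 2) = Σ C(11,k) p^k (1−p)^(11−k) over k:
  k=1: C(11,1)·0.04^1·0.96^10 = 0.29253
  k=2: C(11,2)·0.04^2·0.96^9 = 0.06094
Total = 0.35347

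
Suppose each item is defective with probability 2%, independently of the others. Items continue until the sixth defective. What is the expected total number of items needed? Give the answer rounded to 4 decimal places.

Y = total items until the sixth success; negative binomial with r=6, p=0.02.
E[Y] = r / p = 6 / 0.02 = 300.000000

300.0000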